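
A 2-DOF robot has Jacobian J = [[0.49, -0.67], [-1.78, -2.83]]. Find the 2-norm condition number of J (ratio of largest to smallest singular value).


JJ^T eigenvalues: trace(JJ^T) = 11.8663, det(JJ^T) = det(J)^2 = 6.65278849
s_max^2 = (11.8663 + sqrt(114.19792173))/2 = 11.27632138
s_min^2 = (11.8663 - sqrt(114.19792173))/2 = 0.58997862
kappa = s_max/s_min = sqrt(11.27632138/0.58997862) = 4.3719

4.3719


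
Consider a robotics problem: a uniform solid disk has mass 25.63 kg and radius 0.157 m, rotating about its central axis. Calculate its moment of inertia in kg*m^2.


I = (1/2)*m*R^2 = 0.5*25.63*0.157^2 = 0.3159

0.3159 kg*m^2


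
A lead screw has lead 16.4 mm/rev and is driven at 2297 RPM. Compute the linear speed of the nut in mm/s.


v = lead * (RPM/60) = 16.4*2297/60 = 627.8467

627.8467 mm/s


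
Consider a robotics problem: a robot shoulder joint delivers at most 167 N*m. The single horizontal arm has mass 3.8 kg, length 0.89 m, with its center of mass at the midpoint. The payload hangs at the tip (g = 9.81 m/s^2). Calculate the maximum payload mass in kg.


tau_arm = m_arm*g*(L/2) = 3.8*9.81*0.89/2 = 16.5887 N*m
tau_payload = tau_max - tau_arm = 167 - 16.5887 = 150.4113
m_payload = tau_payload / (g*L) = 150.4113 / (9.81*0.89) = 17.2275

17.2275 kg


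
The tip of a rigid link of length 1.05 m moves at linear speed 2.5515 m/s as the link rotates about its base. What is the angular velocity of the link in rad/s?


omega = v / L = 2.5515 / 1.05 = 2.4300

2.4300 rad/s


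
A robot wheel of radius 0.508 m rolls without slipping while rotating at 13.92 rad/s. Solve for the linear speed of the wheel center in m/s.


v = omega * r = 13.92 * 0.508 = 7.0714

7.0714 m/s


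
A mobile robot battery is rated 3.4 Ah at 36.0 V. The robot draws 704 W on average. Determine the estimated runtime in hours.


E = 3.4*36.0 = 122.4000 Wh
t = E/P = 122.4000/704 = 0.1739

0.1739 hours


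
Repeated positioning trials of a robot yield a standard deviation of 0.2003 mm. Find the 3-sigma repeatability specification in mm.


repeatability = 3*sigma = 3*0.2003 = 0.6009

0.6009 mm


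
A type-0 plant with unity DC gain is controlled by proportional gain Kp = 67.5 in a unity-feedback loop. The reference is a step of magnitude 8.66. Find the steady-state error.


e_ss = R/(1 + Kp) = 8.66/(1 + 67.5) = 8.66/68.5000 = 0.1264

0.1264


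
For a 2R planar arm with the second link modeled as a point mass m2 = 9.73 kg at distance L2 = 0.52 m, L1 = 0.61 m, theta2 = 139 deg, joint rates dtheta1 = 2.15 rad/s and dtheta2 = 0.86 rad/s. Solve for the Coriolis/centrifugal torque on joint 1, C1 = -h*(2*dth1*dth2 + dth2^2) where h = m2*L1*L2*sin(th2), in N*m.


h = m2*L1*L2*sin(th2) = 9.73*0.61*0.52*sin(139 deg) = 2.024832
C1 = -h*(2*2.15*0.86 + 0.86^2) = -2.024832*4.4376 = -8.9854

-8.9854 N*m


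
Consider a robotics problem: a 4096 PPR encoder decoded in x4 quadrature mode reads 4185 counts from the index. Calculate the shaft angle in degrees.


angle = counts * 360 / (PPR*4) = 4185 * 360 / 16384 = 91.9556

91.9556 degrees


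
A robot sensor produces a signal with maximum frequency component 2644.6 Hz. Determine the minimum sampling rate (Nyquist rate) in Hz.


f_s,min = 2*f_max = 2*2644.6 = 5289.2000

5289.2000 Hz


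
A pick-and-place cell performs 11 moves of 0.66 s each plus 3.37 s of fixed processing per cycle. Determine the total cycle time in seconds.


T = 11*0.66 + 3.37 = 10.6300

10.6300 s


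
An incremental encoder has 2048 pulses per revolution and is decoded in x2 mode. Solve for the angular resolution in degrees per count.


resolution = 360 / (PPR * 2) = 360 / 4096 = 0.0879

0.0879 degrees


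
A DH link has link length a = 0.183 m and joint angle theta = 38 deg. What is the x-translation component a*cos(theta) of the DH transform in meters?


a*cos(theta) = 0.183*cos(38 deg) = 0.1442

0.1442 m


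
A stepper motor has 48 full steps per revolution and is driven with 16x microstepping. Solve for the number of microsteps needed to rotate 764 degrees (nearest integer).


step_size = 360/(48*16) = 360/768 = 0.468750 deg
n = 764/(360/768) = 764*768/360 = 1629.8667 -> 1630

1630 steps


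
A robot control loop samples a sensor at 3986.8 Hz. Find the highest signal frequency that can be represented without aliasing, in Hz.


f_max = f_s/2 = 3986.8/2 = 1993.4000

1993.4000 Hz


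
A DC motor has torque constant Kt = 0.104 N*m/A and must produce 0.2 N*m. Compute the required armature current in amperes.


I = tau / Kt = 0.2/0.104 = 1.9231

1.9231 A


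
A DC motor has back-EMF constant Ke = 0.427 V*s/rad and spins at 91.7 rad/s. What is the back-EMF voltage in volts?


V_emf = Ke * omega = 0.427*91.7 = 39.1559

39.1559 V


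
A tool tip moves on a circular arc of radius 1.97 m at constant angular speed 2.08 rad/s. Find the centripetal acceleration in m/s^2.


a_c = omega^2 * r = 2.08^2 * 1.97 = 8.5230

8.5230 m/s^2


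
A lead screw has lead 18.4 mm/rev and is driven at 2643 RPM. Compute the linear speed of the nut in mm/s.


v = lead * (RPM/60) = 18.4*2643/60 = 810.5200

810.5200 mm/s


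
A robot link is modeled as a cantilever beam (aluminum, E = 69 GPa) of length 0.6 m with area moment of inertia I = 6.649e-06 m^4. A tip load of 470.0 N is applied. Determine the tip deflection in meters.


delta = F*L^3/(3*E*I) = 470.0*0.6^3/(3*6.900e+10*6.649e-06)
      = 101.52/1376343 = 7.3761e-05

7.3761e-05 m


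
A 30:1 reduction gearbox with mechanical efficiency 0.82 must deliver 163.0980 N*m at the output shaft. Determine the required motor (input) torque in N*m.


tau_in = tau_out / (N * eta) = 163.0980 / (30 * 0.82) = 6.6300

6.6300 N*m


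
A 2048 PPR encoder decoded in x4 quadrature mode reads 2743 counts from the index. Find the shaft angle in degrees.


angle = counts * 360 / (PPR*4) = 2743 * 360 / 8192 = 120.5420

120.5420 degrees


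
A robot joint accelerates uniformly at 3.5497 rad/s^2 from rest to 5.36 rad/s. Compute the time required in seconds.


t = delta_omega / alpha = 5.36 / 3.5497 = 1.5100

1.5100 s


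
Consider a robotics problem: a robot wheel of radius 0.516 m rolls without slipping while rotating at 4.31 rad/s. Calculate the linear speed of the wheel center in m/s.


v = omega * r = 4.31 * 0.516 = 2.2240

2.2240 m/s


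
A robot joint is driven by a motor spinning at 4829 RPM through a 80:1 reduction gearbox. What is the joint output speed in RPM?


omega_joint = omega_motor / N = 4829 / 80 = 60.3625

60.3625 RPM


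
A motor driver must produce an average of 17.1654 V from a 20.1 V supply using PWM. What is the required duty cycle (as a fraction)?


D = V_avg/V_supply = 17.1654/20.1 = 0.8540

0.8540


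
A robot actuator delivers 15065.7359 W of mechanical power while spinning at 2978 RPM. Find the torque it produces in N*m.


omega = 2978 * 2*pi/60 = 311.855431 rad/s
tau = P / omega = 15065.7359 / 311.855431 = 48.3100

48.3100 N*m


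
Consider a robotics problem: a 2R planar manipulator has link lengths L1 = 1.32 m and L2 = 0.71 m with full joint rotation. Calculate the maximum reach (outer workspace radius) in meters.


r_max = L1 + L2 = 1.32 + 0.71 = 2.0300

2.0300 m


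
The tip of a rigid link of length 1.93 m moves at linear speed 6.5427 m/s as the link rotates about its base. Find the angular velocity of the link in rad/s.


omega = v / L = 6.5427 / 1.93 = 3.3900

3.3900 rad/s


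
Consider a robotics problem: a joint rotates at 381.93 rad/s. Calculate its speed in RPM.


RPM = 381.93 * 60/(2*pi) = 3647.1628

3647.1628 RPM


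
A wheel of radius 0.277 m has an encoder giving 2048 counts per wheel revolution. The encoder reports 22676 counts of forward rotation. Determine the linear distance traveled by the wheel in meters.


revs = 22676/2048 = 11.072266
d = revs * 2*pi*r = 11.072266 * 2*pi*0.277 = 19.2706

19.2706 m


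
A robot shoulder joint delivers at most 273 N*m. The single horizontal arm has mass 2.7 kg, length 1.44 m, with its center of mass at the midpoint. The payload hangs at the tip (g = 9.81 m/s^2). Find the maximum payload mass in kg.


tau_arm = m_arm*g*(L/2) = 2.7*9.81*1.44/2 = 19.0706 N*m
tau_payload = tau_max - tau_arm = 273 - 19.0706 = 253.9294
m_payload = tau_payload / (g*L) = 253.9294 / (9.81*1.44) = 17.9755

17.9755 kg


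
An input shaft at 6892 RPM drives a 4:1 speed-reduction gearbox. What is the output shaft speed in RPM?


omega_out = omega_in / N = 6892 / 4 = 1723.0000

1723.0000 RPM


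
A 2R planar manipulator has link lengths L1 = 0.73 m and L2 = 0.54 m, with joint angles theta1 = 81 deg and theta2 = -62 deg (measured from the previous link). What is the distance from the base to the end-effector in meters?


x = L1*cos(th1) + L2*cos(th1+th2) = 0.624777
y = L1*sin(th1) + L2*sin(th1+th2) = 0.896819
d = sqrt(x^2 + y^2) = sqrt(0.390346 + 0.804284) = 1.0930

1.0930 m


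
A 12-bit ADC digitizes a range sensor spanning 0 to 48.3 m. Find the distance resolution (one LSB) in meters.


res = range / 2^n = 48.3/2^12 = 48.3/4096 = 0.0118

0.0118 m


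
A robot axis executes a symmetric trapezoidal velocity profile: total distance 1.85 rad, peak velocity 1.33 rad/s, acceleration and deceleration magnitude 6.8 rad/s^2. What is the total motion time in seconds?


t_acc = v/a = 1.33/6.8 = 0.195588 s
d_acc = v^2/(2a) = 0.130066 rad (each ramp)
d_cruise = 1.85 - 2*0.130066 = 1.589868 rad
t_cruise = 1.589868/1.33 = 1.195389 s
t_total = 2*0.195588 + 1.195389 = 1.5866

1.5866 s


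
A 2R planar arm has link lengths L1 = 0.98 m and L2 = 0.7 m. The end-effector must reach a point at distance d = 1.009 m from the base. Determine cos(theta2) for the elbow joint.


cos(th2) = (d^2 - L1^2 - L2^2)/(2*L1*L2) = (1.009^2 - 0.98^2 - 0.7^2)/(2*0.98*0.7) = -0.3151

-0.3151


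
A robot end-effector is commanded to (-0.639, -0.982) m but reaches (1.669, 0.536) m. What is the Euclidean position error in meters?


dx = 1.669 - (-0.639) = 2.3080, dy = 0.536 - (-0.982) = 1.5180
err = sqrt(5.326864 + 2.304324) = 2.7625

2.7625 m


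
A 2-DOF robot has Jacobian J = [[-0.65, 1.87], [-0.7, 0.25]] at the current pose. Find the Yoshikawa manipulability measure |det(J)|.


det(J) = -0.65*0.25 - (1.87)*(-0.7) = 1.1465
|det(J)| = 1.1465

1.1465


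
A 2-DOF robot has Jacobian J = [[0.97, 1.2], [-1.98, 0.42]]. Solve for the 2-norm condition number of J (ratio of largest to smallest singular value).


JJ^T eigenvalues: trace(JJ^T) = 6.4777, det(JJ^T) = det(J)^2 = 7.74731556
s_max^2 = (6.4777 + sqrt(10.97133505))/2 = 4.89500028
s_min^2 = (6.4777 - sqrt(10.97133505))/2 = 1.58269972
kappa = s_max/s_min = sqrt(4.89500028/1.58269972) = 1.7586

1.7586


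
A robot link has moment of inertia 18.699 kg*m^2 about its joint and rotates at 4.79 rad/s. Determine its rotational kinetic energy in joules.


KE = (1/2)*I*omega^2 = 0.5*18.699*4.79^2 = 214.5159

214.5159 J


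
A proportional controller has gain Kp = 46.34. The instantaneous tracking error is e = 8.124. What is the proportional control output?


u_P = Kp * e = 46.34 * 8.124 = 376.4662

376.4662


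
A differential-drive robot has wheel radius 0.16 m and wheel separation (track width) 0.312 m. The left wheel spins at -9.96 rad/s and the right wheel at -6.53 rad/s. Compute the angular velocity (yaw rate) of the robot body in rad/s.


omega = r*(wR - wL)/L = 0.16*(-6.53 - (-9.96))/0.312 = 1.7590

1.7590 rad/s


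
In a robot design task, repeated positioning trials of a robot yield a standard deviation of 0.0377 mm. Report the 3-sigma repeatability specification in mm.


repeatability = 3*sigma = 3*0.0377 = 0.1131

0.1131 mm


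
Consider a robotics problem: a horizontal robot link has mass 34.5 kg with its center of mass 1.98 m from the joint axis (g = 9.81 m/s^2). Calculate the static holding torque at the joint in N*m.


tau = m*g*L = 34.5 * 9.81 * 1.98 = 670.1211

670.1211 N*m


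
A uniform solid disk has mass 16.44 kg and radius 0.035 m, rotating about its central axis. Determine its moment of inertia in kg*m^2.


I = (1/2)*m*R^2 = 0.5*16.44*0.035^2 = 0.0101

0.0101 kg*m^2


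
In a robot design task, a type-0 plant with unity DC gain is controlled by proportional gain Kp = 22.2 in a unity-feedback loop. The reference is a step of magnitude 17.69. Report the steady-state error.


e_ss = R/(1 + Kp) = 17.69/(1 + 22.2) = 17.69/23.2000 = 0.7625

0.7625


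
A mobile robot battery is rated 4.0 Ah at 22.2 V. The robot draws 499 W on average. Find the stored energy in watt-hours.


E = capacity * V = 4.0*22.2 = 88.8000

88.8000 Wh


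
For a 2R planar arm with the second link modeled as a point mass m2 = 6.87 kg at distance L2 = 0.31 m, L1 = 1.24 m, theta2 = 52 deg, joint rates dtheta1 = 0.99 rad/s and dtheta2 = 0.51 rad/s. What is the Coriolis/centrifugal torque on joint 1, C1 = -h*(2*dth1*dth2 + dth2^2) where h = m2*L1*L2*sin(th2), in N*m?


h = m2*L1*L2*sin(th2) = 6.87*1.24*0.31*sin(52 deg) = 2.081001
C1 = -h*(2*0.99*0.51 + 0.51^2) = -2.081001*1.2699 = -2.6427

-2.6427 N*m


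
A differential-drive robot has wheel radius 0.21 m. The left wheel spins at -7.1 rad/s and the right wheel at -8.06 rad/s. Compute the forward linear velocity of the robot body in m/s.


v = r*(wR + wL)/2 = 0.21*(-8.06 + -7.1)/2 = -1.5918

-1.5918 m/s


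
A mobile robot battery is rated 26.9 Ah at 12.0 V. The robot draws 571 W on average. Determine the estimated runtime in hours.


E = 26.9*12.0 = 322.8000 Wh
t = E/P = 322.8000/571 = 0.5653

0.5653 hours


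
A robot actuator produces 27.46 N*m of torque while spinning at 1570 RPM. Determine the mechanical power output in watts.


omega = 1570 * 2*pi/60 = 164.410016 rad/s
P = tau * omega = 27.46 * 164.410016 = 4514.6990

4514.6990 W


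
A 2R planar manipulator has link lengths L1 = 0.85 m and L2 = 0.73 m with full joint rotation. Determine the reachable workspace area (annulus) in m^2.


r_max = L1 + L2 = 1.5800, r_min = |L1 - L2| = 0.1200
A = pi*(r_max^2 - r_min^2) = pi*(2.4964 - 0.0144) = 7.7974

7.7974 m^2


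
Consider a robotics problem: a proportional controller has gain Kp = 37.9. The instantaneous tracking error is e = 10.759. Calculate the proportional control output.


u_P = Kp * e = 37.9 * 10.759 = 407.7661

407.7661


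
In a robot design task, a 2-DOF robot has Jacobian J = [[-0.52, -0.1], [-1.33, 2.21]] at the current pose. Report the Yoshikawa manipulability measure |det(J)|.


det(J) = -0.52*2.21 - (-0.1)*(-1.33) = -1.2822
|det(J)| = 1.2822

1.2822


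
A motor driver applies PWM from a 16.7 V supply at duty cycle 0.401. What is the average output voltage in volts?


V_avg = V_supply * D = 16.7*0.401 = 6.6967

6.6967 V


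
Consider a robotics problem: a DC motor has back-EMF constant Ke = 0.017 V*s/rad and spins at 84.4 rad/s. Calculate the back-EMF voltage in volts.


V_emf = Ke * omega = 0.017*84.4 = 1.4348

1.4348 V


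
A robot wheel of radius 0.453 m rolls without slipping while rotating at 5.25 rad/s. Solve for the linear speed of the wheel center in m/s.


v = omega * r = 5.25 * 0.453 = 2.3782

2.3782 m/s


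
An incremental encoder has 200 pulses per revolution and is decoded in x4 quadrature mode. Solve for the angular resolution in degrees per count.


resolution = 360 / (PPR * 4) = 360 / 800 = 0.4500

0.4500 degrees


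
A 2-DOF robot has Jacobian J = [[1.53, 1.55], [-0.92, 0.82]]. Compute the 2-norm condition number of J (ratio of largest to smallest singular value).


JJ^T eigenvalues: trace(JJ^T) = 6.2622, det(JJ^T) = det(J)^2 = 7.18561636
s_max^2 = (6.2622 + sqrt(10.47268340))/2 = 4.74917628
s_min^2 = (6.2622 - sqrt(10.47268340))/2 = 1.51302372
kappa = s_max/s_min = sqrt(4.74917628/1.51302372) = 1.7717

1.7717


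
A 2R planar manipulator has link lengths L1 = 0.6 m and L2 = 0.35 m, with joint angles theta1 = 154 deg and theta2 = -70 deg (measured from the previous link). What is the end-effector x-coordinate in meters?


x = L1*cos(th1) + L2*cos(th1+th2) = 0.6*cos(154 deg) + 0.35*cos(84 deg) = -0.5027

-0.5027 m


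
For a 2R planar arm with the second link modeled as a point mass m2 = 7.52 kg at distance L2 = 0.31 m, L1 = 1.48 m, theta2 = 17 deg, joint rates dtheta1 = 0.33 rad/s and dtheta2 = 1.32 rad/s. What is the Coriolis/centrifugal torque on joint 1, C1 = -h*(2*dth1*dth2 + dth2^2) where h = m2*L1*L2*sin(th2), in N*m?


h = m2*L1*L2*sin(th2) = 7.52*1.48*0.31*sin(17 deg) = 1.008734
C1 = -h*(2*0.33*1.32 + 1.32^2) = -1.008734*2.6136 = -2.6364

-2.6364 N*m


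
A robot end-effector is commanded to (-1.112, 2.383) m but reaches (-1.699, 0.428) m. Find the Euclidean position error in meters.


dx = -1.699 - (-1.112) = -0.5870, dy = 0.428 - (2.383) = -1.9550
err = sqrt(0.344569 + 3.822025) = 2.0412

2.0412 m


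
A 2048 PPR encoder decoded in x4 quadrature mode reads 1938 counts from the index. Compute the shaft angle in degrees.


angle = counts * 360 / (PPR*4) = 1938 * 360 / 8192 = 85.1660

85.1660 degrees


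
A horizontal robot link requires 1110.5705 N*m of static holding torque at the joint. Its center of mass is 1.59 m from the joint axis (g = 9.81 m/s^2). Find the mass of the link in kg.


m = tau / (g*L) = 1110.5705 / (9.81 * 1.59) = 71.2000

71.2000 kg


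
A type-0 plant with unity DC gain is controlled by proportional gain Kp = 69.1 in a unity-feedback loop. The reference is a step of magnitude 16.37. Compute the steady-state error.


e_ss = R/(1 + Kp) = 16.37/(1 + 69.1) = 16.37/70.1000 = 0.2335

0.2335


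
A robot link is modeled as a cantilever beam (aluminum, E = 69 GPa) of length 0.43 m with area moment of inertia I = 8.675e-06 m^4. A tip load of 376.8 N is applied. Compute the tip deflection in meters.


delta = F*L^3/(3*E*I) = 376.8*0.43^3/(3*6.900e+10*8.675e-06)
      = 29.9582376/1795725 = 1.6683e-05

1.6683e-05 m


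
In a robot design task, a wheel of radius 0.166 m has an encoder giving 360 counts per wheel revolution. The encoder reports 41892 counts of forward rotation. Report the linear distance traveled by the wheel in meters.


revs = 41892/360 = 116.366667
d = revs * 2*pi*r = 116.366667 * 2*pi*0.166 = 121.3715

121.3715 m


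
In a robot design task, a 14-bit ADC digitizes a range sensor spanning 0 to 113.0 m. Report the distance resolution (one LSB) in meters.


res = range / 2^n = 113.0/2^14 = 113.0/16384 = 0.0069

0.0069 m


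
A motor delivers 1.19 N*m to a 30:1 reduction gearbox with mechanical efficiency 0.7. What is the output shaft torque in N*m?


tau_out = tau_in * N * eta = 1.19 * 30 * 0.7 = 24.9900

24.9900 N*m


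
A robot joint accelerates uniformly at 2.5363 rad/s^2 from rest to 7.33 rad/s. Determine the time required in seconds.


t = delta_omega / alpha = 7.33 / 2.5363 = 2.8900

2.8900 s


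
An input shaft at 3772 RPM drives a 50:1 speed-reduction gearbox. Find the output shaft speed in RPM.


omega_out = omega_in / N = 3772 / 50 = 75.4400

75.4400 RPM


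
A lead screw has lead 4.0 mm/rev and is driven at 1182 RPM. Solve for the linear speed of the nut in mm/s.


v = lead * (RPM/60) = 4.0*1182/60 = 78.8000

78.8000 mm/s


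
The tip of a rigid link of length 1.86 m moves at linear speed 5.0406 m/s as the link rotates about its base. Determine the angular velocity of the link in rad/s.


omega = v / L = 5.0406 / 1.86 = 2.7100

2.7100 rad/s


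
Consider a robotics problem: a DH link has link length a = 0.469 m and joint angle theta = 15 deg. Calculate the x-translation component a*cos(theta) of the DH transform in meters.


a*cos(theta) = 0.469*cos(15 deg) = 0.4530

0.4530 m


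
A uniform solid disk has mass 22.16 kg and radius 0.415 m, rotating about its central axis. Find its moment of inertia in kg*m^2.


I = (1/2)*m*R^2 = 0.5*22.16*0.415^2 = 1.9083

1.9083 kg*m^2


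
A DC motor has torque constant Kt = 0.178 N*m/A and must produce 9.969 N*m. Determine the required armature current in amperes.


I = tau / Kt = 9.969/0.178 = 56.0056

56.0056 A


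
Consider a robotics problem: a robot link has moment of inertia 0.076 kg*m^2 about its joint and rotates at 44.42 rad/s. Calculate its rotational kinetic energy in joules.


KE = (1/2)*I*omega^2 = 0.5*0.076*44.42^2 = 74.9792

74.9792 J


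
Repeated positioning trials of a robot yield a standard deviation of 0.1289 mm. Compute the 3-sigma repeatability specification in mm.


repeatability = 3*sigma = 3*0.1289 = 0.3867

0.3867 mm


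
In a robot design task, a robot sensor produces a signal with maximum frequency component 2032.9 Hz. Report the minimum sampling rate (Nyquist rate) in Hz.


f_s,min = 2*f_max = 2*2032.9 = 4065.8000

4065.8000 Hz


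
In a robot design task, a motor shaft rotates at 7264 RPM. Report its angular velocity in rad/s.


omega = 7264 * 2*pi/60 = 760.6843

760.6843 rad/s


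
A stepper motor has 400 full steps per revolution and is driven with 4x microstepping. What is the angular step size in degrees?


step = 360/(400*4) = 360/1600 = 0.2250

0.2250 degrees


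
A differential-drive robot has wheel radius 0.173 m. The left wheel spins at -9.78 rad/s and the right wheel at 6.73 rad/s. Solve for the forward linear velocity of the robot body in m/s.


v = r*(wR + wL)/2 = 0.173*(6.73 + -9.78)/2 = -0.2638

-0.2638 m/s


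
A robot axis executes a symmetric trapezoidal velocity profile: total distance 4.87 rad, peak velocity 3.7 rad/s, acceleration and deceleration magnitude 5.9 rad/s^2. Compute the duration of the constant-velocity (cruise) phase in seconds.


t_acc = v/a = 0.627119 s, d_acc = v^2/(2a) = 1.160169 rad each
d_cruise = 4.87 - 2*1.160169 = 2.549662 rad
t_cruise = d_cruise/v = 2.549662/3.7 = 0.6891

0.6891 s


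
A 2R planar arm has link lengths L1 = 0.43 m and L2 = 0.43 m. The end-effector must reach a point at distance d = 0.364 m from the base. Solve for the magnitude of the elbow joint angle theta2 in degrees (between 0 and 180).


cos(th2) = (d^2 - L1^2 - L2^2)/(2*L1*L2) = (0.364^2 - 0.43^2 - 0.43^2)/(2*0.43*0.43) = -0.64170903
th2 = acos(-0.64170903) = 129.9194 deg

129.9194 degrees


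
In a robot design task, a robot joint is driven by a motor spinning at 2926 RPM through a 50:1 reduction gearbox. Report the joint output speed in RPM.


omega_joint = omega_motor / N = 2926 / 50 = 58.5200

58.5200 RPM


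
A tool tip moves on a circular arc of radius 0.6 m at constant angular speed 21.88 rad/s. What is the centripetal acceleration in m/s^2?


a_c = omega^2 * r = 21.88^2 * 0.6 = 287.2406

287.2406 m/s^2


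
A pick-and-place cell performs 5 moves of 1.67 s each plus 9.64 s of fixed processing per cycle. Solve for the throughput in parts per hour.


T_cycle = 5*1.67 + 9.64 = 17.9900 s
rate = 3600/T = 200.1112

200.1112 parts/hour


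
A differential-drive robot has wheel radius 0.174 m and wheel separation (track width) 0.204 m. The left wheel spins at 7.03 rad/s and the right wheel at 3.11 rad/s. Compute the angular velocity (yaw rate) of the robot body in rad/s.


omega = r*(wR - wL)/L = 0.174*(3.11 - (7.03))/0.204 = -3.3435

-3.3435 rad/s


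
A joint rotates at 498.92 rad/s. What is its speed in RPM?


RPM = 498.92 * 60/(2*pi) = 4764.3351

4764.3351 RPM


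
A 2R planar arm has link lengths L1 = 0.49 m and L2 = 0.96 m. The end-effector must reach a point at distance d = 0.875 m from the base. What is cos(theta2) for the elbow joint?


cos(th2) = (d^2 - L1^2 - L2^2)/(2*L1*L2) = (0.875^2 - 0.49^2 - 0.96^2)/(2*0.49*0.96) = -0.4210

-0.4210


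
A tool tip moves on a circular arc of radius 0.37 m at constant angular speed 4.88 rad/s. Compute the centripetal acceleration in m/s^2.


a_c = omega^2 * r = 4.88^2 * 0.37 = 8.8113

8.8113 m/s^2


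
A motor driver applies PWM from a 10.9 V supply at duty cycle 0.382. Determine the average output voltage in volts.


V_avg = V_supply * D = 10.9*0.382 = 4.1638

4.1638 V


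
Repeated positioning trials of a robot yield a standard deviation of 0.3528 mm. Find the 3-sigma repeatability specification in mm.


repeatability = 3*sigma = 3*0.3528 = 1.0584

1.0584 mm


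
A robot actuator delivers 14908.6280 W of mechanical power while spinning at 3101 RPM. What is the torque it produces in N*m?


omega = 3101 * 2*pi/60 = 324.735961 rad/s
tau = P / omega = 14908.6280 / 324.735961 = 45.9100

45.9100 N*m


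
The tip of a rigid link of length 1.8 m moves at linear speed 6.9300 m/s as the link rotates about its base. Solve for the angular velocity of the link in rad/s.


omega = v / L = 6.9300 / 1.8 = 3.8500

3.8500 rad/s


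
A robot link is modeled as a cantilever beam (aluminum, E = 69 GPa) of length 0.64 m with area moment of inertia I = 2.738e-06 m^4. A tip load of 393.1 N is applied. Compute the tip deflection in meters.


delta = F*L^3/(3*E*I) = 393.1*0.64^3/(3*6.900e+10*2.738e-06)
      = 103.0488064/566766 = 1.8182e-04

1.8182e-04 m


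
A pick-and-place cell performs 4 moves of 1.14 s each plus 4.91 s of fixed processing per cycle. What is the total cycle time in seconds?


T = 4*1.14 + 4.91 = 9.4700

9.4700 s


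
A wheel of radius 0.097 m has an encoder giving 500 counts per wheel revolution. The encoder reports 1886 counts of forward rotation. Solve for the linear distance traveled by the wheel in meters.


revs = 1886/500 = 3.772000
d = revs * 2*pi*r = 3.772000 * 2*pi*0.097 = 2.2989

2.2989 m


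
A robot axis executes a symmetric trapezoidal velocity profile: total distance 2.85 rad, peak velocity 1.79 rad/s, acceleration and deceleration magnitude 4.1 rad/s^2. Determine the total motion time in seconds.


t_acc = v/a = 1.79/4.1 = 0.436585 s
d_acc = v^2/(2a) = 0.390744 rad (each ramp)
d_cruise = 2.85 - 2*0.390744 = 2.068512 rad
t_cruise = 2.068512/1.79 = 1.155593 s
t_total = 2*0.436585 + 1.155593 = 2.0288

2.0288 s


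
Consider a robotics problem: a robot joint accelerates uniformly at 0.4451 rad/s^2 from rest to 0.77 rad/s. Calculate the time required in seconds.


t = delta_omega / alpha = 0.77 / 0.4451 = 1.7299

1.7299 s


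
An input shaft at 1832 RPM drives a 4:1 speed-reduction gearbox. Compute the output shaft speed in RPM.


omega_out = omega_in / N = 1832 / 4 = 458.0000

458.0000 RPM


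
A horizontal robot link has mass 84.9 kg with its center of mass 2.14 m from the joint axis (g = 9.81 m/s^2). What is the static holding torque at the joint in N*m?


tau = m*g*L = 84.9 * 9.81 * 2.14 = 1782.3397

1782.3397 N*m


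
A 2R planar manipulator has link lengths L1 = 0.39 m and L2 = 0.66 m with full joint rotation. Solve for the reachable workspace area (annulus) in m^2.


r_max = L1 + L2 = 1.0500, r_min = |L1 - L2| = 0.2700
A = pi*(r_max^2 - r_min^2) = pi*(1.1025 - 0.0729) = 3.2346

3.2346 m^2


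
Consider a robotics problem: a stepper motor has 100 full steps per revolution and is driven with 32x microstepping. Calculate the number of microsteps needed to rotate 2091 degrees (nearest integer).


step_size = 360/(100*32) = 360/3200 = 0.112500 deg
n = 2091/(360/3200) = 2091*3200/360 = 18586.6667 -> 18587

18587 steps


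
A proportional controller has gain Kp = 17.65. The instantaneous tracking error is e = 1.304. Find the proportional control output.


u_P = Kp * e = 17.65 * 1.304 = 23.0156

23.0156


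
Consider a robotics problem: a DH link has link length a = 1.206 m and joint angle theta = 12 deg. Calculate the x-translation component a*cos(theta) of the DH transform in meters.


a*cos(theta) = 1.206*cos(12 deg) = 1.1796

1.1796 m


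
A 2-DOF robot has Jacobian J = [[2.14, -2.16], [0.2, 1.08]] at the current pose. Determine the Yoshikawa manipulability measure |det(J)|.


det(J) = 2.14*1.08 - (-2.16)*(0.2) = 2.7432
|det(J)| = 2.7432

2.7432


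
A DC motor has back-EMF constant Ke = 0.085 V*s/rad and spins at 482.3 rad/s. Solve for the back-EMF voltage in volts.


V_emf = Ke * omega = 0.085*482.3 = 40.9955

40.9955 V


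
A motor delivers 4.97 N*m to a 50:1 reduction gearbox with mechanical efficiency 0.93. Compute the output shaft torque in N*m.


tau_out = tau_in * N * eta = 4.97 * 50 * 0.93 = 231.1050

231.1050 N*m


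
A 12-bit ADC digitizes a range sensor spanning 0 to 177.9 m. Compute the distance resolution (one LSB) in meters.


res = range / 2^n = 177.9/2^12 = 177.9/4096 = 0.0434

0.0434 m


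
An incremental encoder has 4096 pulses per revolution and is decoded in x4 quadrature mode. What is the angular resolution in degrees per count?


resolution = 360 / (PPR * 4) = 360 / 16384 = 0.0220

0.0220 degrees


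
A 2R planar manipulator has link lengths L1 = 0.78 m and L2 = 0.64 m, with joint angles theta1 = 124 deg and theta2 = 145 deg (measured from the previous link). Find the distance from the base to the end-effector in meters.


x = L1*cos(th1) + L2*cos(th1+th2) = -0.447340
y = L1*sin(th1) + L2*sin(th1+th2) = 0.006747
d = sqrt(x^2 + y^2) = sqrt(0.200113 + 4.552201e-05) = 0.4474

0.4474 m


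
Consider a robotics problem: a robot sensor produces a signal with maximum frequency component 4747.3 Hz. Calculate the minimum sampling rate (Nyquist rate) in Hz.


f_s,min = 2*f_max = 2*4747.3 = 9494.6000

9494.6000 Hz


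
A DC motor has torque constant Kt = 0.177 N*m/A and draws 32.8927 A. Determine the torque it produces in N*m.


tau = Kt * I = 0.177*32.8927 = 5.8220

5.8220 N*m


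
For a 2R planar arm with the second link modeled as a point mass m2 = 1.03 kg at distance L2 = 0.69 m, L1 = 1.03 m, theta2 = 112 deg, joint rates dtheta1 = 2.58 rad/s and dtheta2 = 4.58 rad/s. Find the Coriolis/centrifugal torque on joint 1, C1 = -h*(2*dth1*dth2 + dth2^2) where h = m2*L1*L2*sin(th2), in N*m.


h = m2*L1*L2*sin(th2) = 1.03*1.03*0.69*sin(112 deg) = 0.678718
C1 = -h*(2*2.58*4.58 + 4.58^2) = -0.678718*44.6092 = -30.2771

-30.2771 N*m


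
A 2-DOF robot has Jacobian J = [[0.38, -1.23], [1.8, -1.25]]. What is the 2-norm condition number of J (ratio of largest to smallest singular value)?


JJ^T eigenvalues: trace(JJ^T) = 6.4598, det(JJ^T) = det(J)^2 = 3.02412100
s_max^2 = (6.4598 + sqrt(29.63253204))/2 = 5.95168857
s_min^2 = (6.4598 - sqrt(29.63253204))/2 = 0.50811143
kappa = s_max/s_min = sqrt(5.95168857/0.50811143) = 3.4225

3.4225


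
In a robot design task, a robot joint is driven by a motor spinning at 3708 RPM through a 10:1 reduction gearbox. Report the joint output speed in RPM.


omega_joint = omega_motor / N = 3708 / 10 = 370.8000

370.8000 RPM


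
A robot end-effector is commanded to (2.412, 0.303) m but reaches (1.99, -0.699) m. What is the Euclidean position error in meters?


dx = 1.99 - (2.412) = -0.4220, dy = -0.699 - (0.303) = -1.0020
err = sqrt(0.178084 + 1.004004) = 1.0872

1.0872 m


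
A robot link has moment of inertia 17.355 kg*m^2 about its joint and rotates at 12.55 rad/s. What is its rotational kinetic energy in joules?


KE = (1/2)*I*omega^2 = 0.5*17.355*12.55^2 = 1366.7279

1366.7279 J


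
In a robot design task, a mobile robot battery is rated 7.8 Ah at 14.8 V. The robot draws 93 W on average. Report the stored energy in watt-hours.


E = capacity * V = 7.8*14.8 = 115.4400

115.4400 Wh


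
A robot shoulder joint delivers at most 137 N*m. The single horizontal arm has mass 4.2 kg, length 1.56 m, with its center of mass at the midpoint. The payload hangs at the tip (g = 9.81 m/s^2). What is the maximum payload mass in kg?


tau_arm = m_arm*g*(L/2) = 4.2*9.81*1.56/2 = 32.1376 N*m
tau_payload = tau_max - tau_arm = 137 - 32.1376 = 104.8624
m_payload = tau_payload / (g*L) = 104.8624 / (9.81*1.56) = 6.8521

6.8521 kg


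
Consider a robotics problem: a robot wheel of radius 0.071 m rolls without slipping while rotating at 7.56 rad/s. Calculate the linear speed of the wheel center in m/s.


v = omega * r = 7.56 * 0.071 = 0.5368

0.5368 m/s


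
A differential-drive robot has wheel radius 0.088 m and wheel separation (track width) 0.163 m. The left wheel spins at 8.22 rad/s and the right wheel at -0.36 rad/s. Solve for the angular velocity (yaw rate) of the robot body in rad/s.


omega = r*(wR - wL)/L = 0.088*(-0.36 - (8.22))/0.163 = -4.6321

-4.6321 rad/s


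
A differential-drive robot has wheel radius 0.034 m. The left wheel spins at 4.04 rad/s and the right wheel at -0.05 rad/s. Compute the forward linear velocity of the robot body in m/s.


v = r*(wR + wL)/2 = 0.034*(-0.05 + 4.04)/2 = 0.0678

0.0678 m/s


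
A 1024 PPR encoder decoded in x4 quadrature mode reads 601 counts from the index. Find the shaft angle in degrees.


angle = counts * 360 / (PPR*4) = 601 * 360 / 4096 = 52.8223

52.8223 degrees


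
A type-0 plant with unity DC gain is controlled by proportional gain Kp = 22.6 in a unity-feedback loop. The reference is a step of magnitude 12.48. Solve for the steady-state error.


e_ss = R/(1 + Kp) = 12.48/(1 + 22.6) = 12.48/23.6000 = 0.5288

0.5288


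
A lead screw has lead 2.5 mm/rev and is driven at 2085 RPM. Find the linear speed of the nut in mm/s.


v = lead * (RPM/60) = 2.5*2085/60 = 86.8750

86.8750 mm/s


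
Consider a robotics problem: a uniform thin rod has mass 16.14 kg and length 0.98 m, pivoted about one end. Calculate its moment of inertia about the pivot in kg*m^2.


I = (1/3)*m*L^2 = (1/3)*16.14*0.98^2 = 5.1670

5.1670 kg*m^2


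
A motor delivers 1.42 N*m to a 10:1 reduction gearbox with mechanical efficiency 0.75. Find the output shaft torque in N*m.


tau_out = tau_in * N * eta = 1.42 * 10 * 0.75 = 10.6500

10.6500 N*m


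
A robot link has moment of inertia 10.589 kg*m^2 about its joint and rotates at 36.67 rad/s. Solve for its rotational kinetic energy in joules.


KE = (1/2)*I*omega^2 = 0.5*10.589*36.67^2 = 7119.4554

7119.4554 J


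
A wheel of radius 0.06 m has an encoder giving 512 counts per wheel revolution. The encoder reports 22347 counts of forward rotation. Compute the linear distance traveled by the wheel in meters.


revs = 22347/512 = 43.646484
d = revs * 2*pi*r = 43.646484 * 2*pi*0.06 = 16.4543

16.4543 m


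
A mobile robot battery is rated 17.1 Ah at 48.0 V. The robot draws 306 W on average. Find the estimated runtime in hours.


E = 17.1*48.0 = 820.8000 Wh
t = E/P = 820.8000/306 = 2.6824

2.6824 hours


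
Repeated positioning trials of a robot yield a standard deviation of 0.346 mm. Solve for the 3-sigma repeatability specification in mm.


repeatability = 3*sigma = 3*0.346 = 1.0380

1.0380 mm


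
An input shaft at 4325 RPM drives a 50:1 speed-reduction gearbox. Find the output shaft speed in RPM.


omega_out = omega_in / N = 4325 / 50 = 86.5000

86.5000 RPM


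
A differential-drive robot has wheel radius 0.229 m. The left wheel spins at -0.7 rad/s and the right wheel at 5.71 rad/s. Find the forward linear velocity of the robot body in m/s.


v = r*(wR + wL)/2 = 0.229*(5.71 + -0.7)/2 = 0.5736

0.5736 m/s


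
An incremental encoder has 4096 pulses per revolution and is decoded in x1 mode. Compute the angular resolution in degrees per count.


resolution = 360 / (PPR * 1) = 360 / 4096 = 0.0879

0.0879 degrees


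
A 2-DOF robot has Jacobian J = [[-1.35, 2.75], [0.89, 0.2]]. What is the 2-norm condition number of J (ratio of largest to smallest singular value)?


JJ^T eigenvalues: trace(JJ^T) = 10.2171, det(JJ^T) = det(J)^2 = 7.38480625
s_max^2 = (10.2171 + sqrt(74.84990741))/2 = 9.43434205
s_min^2 = (10.2171 - sqrt(74.84990741))/2 = 0.78275795
kappa = s_max/s_min = sqrt(9.43434205/0.78275795) = 3.4717

3.4717


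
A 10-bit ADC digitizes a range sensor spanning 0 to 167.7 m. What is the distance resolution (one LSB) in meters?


res = range / 2^n = 167.7/2^10 = 167.7/1024 = 0.1638

0.1638 m


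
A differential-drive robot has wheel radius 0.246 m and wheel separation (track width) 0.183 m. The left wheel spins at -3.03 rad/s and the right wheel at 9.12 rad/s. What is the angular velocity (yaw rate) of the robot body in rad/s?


omega = r*(wR - wL)/L = 0.246*(9.12 - (-3.03))/0.183 = 16.3328

16.3328 rad/s


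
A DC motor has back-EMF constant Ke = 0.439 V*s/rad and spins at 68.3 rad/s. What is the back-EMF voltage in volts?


V_emf = Ke * omega = 0.439*68.3 = 29.9837

29.9837 V


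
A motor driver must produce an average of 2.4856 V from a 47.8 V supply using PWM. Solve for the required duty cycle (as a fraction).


D = V_avg/V_supply = 2.4856/47.8 = 0.0520

0.0520


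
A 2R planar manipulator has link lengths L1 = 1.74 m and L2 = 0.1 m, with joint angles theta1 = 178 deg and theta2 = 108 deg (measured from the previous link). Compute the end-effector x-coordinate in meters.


x = L1*cos(th1) + L2*cos(th1+th2) = 1.74*cos(178 deg) + 0.1*cos(286 deg) = -1.7114

-1.7114 m


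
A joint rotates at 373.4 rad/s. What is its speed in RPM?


RPM = 373.4 * 60/(2*pi) = 3565.7073

3565.7073 RPM


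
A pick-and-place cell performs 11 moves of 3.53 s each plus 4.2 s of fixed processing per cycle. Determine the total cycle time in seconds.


T = 11*3.53 + 4.2 = 43.0300

43.0300 s


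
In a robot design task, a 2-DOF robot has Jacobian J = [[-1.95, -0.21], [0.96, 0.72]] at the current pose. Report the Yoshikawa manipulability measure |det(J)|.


det(J) = -1.95*0.72 - (-0.21)*(0.96) = -1.2024
|det(J)| = 1.2024

1.2024


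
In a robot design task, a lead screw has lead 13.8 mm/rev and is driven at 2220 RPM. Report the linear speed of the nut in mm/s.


v = lead * (RPM/60) = 13.8*2220/60 = 510.6000

510.6000 mm/s


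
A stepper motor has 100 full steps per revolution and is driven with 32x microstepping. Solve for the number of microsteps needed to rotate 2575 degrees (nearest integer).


step_size = 360/(100*32) = 360/3200 = 0.112500 deg
n = 2575/(360/3200) = 2575*3200/360 = 22888.8889 -> 22889

22889 steps


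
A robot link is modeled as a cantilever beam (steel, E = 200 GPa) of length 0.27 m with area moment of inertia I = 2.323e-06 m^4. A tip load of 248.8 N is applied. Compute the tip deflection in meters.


delta = F*L^3/(3*E*I) = 248.8*0.27^3/(3*2.000e+11*2.323e-06)
      = 4.8971304/1393800 = 3.5135e-06

3.5135e-06 m


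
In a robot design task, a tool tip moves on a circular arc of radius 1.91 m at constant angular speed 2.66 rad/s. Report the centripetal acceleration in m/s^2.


a_c = omega^2 * r = 2.66^2 * 1.91 = 13.5144

13.5144 m/s^2


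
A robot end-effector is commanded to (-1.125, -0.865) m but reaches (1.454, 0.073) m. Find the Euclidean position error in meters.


dx = 1.454 - (-1.125) = 2.5790, dy = 0.073 - (-0.865) = 0.9380
err = sqrt(6.651241 + 0.879844) = 2.7443

2.7443 m


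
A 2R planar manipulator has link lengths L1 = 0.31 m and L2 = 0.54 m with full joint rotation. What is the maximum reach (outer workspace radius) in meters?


r_max = L1 + L2 = 0.31 + 0.54 = 0.8500

0.8500 m


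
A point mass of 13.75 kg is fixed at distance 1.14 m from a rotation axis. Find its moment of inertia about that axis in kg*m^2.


I = m*r^2 = 13.75*1.14^2 = 17.8695

17.8695 kg*m^2


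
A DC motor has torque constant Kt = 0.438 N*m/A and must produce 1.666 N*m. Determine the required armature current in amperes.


I = tau / Kt = 1.666/0.438 = 3.8037

3.8037 A


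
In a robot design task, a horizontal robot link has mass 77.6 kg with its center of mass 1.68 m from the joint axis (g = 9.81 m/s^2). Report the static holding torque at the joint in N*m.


tau = m*g*L = 77.6 * 9.81 * 1.68 = 1278.9101

1278.9101 N*m


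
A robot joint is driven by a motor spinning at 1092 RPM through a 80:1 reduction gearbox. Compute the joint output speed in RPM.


omega_joint = omega_motor / N = 1092 / 80 = 13.6500

13.6500 RPM


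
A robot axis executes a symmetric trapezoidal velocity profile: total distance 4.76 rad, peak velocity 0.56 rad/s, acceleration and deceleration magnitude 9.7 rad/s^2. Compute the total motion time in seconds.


t_acc = v/a = 0.56/9.7 = 0.057732 s
d_acc = v^2/(2a) = 0.016165 rad (each ramp)
d_cruise = 4.76 - 2*0.016165 = 4.727670 rad
t_cruise = 4.727670/0.56 = 8.442268 s
t_total = 2*0.057732 + 8.442268 = 8.5577

8.5577 s
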